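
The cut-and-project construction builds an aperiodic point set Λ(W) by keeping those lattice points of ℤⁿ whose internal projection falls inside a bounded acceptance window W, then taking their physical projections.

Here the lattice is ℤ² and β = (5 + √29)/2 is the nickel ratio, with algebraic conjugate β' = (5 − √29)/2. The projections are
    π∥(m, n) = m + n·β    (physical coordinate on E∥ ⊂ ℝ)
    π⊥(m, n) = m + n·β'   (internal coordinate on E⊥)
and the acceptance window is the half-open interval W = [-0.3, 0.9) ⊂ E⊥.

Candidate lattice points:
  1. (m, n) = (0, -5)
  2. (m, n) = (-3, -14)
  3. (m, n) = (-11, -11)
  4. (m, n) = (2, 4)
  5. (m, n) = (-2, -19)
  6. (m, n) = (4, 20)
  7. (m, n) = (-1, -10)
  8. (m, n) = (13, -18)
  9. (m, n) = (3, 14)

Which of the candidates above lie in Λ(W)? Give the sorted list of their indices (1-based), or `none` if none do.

6, 9

β' = (5−√29)/2 ≈ -0.192582.
#1 (0,-5): internal coord 0 + (-5)·β' = +0.962912; +0.962912 ∉ [-0.3, 0.9) → out
#2 (-3,-14): internal coord -3 + (-14)·β' = -0.303846; -0.303846 ∉ [-0.3, 0.9) → out
#3 (-11,-11): internal coord -11 + (-11)·β' = -8.881594; -8.881594 ∉ [-0.3, 0.9) → out
#4 (2,4): internal coord 2 + (4)·β' = +1.229670; +1.229670 ∉ [-0.3, 0.9) → out
#5 (-2,-19): internal coord -2 + (-19)·β' = +1.659066; +1.659066 ∉ [-0.3, 0.9) → out
#6 (4,20): internal coord 4 + (20)·β' = +0.148352; +0.148352 ∈ [-0.3, 0.9) → IN Λ
#7 (-1,-10): internal coord -1 + (-10)·β' = +0.925824; +0.925824 ∉ [-0.3, 0.9) → out
#8 (13,-18): internal coord 13 + (-18)·β' = +16.466483; +16.466483 ∉ [-0.3, 0.9) → out
#9 (3,14): internal coord 3 + (14)·β' = +0.303846; +0.303846 ∈ [-0.3, 0.9) → IN Λ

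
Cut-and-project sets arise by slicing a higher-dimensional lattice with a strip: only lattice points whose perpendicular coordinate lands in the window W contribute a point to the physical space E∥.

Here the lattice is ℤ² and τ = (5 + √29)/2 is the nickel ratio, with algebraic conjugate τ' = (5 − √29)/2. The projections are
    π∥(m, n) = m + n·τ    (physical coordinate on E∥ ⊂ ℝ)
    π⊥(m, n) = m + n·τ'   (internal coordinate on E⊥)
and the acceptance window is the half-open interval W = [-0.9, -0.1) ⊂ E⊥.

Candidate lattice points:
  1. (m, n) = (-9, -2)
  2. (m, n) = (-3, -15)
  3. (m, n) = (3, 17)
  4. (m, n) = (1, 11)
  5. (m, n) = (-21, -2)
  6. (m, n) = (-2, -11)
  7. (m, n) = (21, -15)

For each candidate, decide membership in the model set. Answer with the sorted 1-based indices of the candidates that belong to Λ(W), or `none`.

τ' = (5−√29)/2 ≈ -0.1926.
[1] lift (-9,-2): star map gives -8.6148; window check -0.9 ≤ -8.6148 < -0.1 is false → out
[2] lift (-3,-15): star map gives -0.1113; window check -0.9 ≤ -0.1113 < -0.1 is true → IN Λ
[3] lift (3,17): star map gives -0.2739; window check -0.9 ≤ -0.2739 < -0.1 is true → IN Λ
[4] lift (1,11): star map gives -1.1184; window check -0.9 ≤ -1.1184 < -0.1 is false → out
[5] lift (-21,-2): star map gives -20.6148; window check -0.9 ≤ -20.6148 < -0.1 is false → out
[6] lift (-2,-11): star map gives 0.1184; window check -0.9 ≤ 0.1184 < -0.1 is false → out
[7] lift (21,-15): star map gives 23.8887; window check -0.9 ≤ 23.8887 < -0.1 is false → out

2, 3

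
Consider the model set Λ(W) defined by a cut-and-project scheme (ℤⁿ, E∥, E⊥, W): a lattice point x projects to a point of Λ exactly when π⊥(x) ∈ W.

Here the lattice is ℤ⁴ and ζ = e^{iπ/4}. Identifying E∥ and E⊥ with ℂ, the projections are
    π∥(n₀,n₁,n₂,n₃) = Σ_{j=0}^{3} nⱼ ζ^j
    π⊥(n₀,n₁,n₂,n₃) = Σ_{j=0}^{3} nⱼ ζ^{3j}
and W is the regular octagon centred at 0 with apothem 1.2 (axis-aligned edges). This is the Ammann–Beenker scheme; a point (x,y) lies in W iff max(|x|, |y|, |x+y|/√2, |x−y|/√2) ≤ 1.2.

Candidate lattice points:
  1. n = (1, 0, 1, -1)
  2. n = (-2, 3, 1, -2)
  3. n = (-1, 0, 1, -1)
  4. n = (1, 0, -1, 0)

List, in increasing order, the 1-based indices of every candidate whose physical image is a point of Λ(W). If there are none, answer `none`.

none

With ζ = e^{iπ/4} the internal vectors are ζ^0,ζ^3,ζ^6,ζ^9.
#1 (1, 0, 1, -1): internal (0.292893, -1.707107); octagon support 1.707107 vs apothem 1.2 → ∉ W
#2 (-2, 3, 1, -2): internal (-5.535534, -0.292893); octagon support 5.535534 vs apothem 1.2 → ∉ W
#3 (-1, 0, 1, -1): internal (-1.707107, -1.707107); octagon support 2.414214 vs apothem 1.2 → ∉ W
#4 (1, 0, -1, 0): internal (1.000000, 1.000000); octagon support 1.414214 vs apothem 1.2 → ∉ W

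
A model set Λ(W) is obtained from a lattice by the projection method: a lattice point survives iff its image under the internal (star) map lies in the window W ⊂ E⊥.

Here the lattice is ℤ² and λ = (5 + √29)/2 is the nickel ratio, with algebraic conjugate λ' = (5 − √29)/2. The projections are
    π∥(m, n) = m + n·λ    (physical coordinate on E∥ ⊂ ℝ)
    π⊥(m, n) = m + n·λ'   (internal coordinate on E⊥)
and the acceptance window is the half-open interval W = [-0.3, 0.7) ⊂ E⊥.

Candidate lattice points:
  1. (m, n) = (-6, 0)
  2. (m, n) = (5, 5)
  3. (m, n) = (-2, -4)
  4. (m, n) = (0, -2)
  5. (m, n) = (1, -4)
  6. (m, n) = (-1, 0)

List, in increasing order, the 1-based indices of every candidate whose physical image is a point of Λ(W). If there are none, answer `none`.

4

Numerically λ ≈ 5.19258 and λ' = −1/λ ≈ -0.19258.
[1] lift (-6,0): star map gives -6.00000; window check -0.3 ≤ -6.00000 < 0.7 is false → out
[2] lift (5,5): star map gives 4.03709; window check -0.3 ≤ 4.03709 < 0.7 is false → out
[3] lift (-2,-4): star map gives -1.22967; window check -0.3 ≤ -1.22967 < 0.7 is false → out
[4] lift (0,-2): star map gives 0.38516; window check -0.3 ≤ 0.38516 < 0.7 is true → IN Λ
[5] lift (1,-4): star map gives 1.77033; window check -0.3 ≤ 1.77033 < 0.7 is false → out
[6] lift (-1,0): star map gives -1.00000; window check -0.3 ≤ -1.00000 < 0.7 is false → out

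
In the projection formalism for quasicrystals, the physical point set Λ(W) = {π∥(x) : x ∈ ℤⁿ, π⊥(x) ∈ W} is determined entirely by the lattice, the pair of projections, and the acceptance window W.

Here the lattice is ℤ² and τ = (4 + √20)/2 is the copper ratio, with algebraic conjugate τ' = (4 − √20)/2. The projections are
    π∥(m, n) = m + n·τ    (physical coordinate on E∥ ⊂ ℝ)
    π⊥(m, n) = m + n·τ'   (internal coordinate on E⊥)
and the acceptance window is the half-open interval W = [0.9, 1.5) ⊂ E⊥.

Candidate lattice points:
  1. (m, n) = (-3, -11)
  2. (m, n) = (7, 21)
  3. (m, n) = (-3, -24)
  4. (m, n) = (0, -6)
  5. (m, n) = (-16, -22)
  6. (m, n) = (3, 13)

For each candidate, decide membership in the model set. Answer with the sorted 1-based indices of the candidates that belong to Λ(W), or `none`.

Compute τ' = (4−√20)/2 = -0.23607, so π⊥(m,n) = m -0.23607·n.
#1 (-3,-11): internal coord -3 + (-11)·τ' = -0.40325; -0.40325 ∉ [0.9, 1.5) → out
#2 (7,21): internal coord 7 + (21)·τ' = +2.04257; +2.04257 ∉ [0.9, 1.5) → out
#3 (-3,-24): internal coord -3 + (-24)·τ' = +2.66563; +2.66563 ∉ [0.9, 1.5) → out
#4 (0,-6): internal coord 0 + (-6)·τ' = +1.41641; +1.41641 ∈ [0.9, 1.5) → IN Λ
#5 (-16,-22): internal coord -16 + (-22)·τ' = -10.80650; -10.80650 ∉ [0.9, 1.5) → out
#6 (3,13): internal coord 3 + (13)·τ' = -0.06888; -0.06888 ∉ [0.9, 1.5) → out

4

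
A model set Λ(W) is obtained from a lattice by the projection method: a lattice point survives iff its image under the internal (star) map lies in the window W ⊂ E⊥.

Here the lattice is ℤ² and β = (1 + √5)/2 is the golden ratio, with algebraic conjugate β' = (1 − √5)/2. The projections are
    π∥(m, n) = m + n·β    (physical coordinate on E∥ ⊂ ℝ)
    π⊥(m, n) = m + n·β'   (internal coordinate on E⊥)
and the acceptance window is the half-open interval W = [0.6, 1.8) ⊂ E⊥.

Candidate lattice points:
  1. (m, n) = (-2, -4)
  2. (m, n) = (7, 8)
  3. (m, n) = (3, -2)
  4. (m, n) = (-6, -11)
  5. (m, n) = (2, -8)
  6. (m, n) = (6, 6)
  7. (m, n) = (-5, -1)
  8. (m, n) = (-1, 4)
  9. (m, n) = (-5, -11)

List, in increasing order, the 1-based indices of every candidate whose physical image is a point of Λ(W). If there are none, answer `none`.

4, 9

β' = (1−√5)/2 ≈ -0.618034.
#1 (-2,-4): internal coord -2 + (-4)·β' = +0.472136; +0.472136 ∉ [0.6, 1.8) → out
#2 (7,8): internal coord 7 + (8)·β' = +2.055728; +2.055728 ∉ [0.6, 1.8) → out
#3 (3,-2): internal coord 3 + (-2)·β' = +4.236068; +4.236068 ∉ [0.6, 1.8) → out
#4 (-6,-11): internal coord -6 + (-11)·β' = +0.798374; +0.798374 ∈ [0.6, 1.8) → IN Λ
#5 (2,-8): internal coord 2 + (-8)·β' = +6.944272; +6.944272 ∉ [0.6, 1.8) → out
#6 (6,6): internal coord 6 + (6)·β' = +2.291796; +2.291796 ∉ [0.6, 1.8) → out
#7 (-5,-1): internal coord -5 + (-1)·β' = -4.381966; -4.381966 ∉ [0.6, 1.8) → out
#8 (-1,4): internal coord -1 + (4)·β' = -3.472136; -3.472136 ∉ [0.6, 1.8) → out
#9 (-5,-11): internal coord -5 + (-11)·β' = +1.798374; +1.798374 ∈ [0.6, 1.8) → IN Λ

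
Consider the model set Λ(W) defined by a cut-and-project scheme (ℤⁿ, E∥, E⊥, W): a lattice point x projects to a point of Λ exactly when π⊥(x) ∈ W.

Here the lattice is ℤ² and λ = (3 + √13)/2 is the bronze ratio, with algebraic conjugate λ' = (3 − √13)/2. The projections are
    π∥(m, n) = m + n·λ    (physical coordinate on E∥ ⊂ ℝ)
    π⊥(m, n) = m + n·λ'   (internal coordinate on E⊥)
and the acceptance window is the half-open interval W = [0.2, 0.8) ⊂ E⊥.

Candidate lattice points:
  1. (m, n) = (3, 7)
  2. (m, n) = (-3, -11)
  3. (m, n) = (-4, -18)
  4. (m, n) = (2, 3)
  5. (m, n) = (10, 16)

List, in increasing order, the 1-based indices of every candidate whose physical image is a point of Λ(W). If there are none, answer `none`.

λ' = (3−√13)/2 ≈ -0.302776.
[1] lift (3,7): star map gives 0.880571; window check 0.2 ≤ 0.880571 < 0.8 is false → out
[2] lift (-3,-11): star map gives 0.330532; window check 0.2 ≤ 0.330532 < 0.8 is true → IN Λ
[3] lift (-4,-18): star map gives 1.449961; window check 0.2 ≤ 1.449961 < 0.8 is false → out
[4] lift (2,3): star map gives 1.091673; window check 0.2 ≤ 1.091673 < 0.8 is false → out
[5] lift (10,16): star map gives 5.155590; window check 0.2 ≤ 5.155590 < 0.8 is false → out

2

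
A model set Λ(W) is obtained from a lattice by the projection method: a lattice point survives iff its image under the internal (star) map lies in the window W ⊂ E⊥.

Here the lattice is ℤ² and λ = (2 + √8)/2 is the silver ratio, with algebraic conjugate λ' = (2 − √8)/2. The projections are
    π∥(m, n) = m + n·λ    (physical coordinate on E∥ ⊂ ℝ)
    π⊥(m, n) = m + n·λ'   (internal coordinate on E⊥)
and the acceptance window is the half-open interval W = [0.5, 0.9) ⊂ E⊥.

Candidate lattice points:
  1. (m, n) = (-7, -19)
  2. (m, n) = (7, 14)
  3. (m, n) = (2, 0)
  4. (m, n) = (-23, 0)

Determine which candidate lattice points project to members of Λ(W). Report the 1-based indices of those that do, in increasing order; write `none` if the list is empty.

Numerically λ ≈ 2.41421 and λ' = −1/λ ≈ -0.41421.
candidate 1: (m,n)=(-7,-19) → π∥ = -7-19·λ ≈ -52.87006, π⊥ = -7-19·λ' ≈ 0.87006 ∈ [0.5, 0.9) ⇒ IN Λ
candidate 2: (m,n)=(7,14) → π∥ = 7+14·λ ≈ 40.79899, π⊥ = 7+14·λ' ≈ 1.20101 ∉ [0.5, 0.9) ⇒ out
candidate 3: (m,n)=(2,0) → π∥ = 2+0·λ ≈ 2.00000, π⊥ = 2+0·λ' ≈ 2.00000 ∉ [0.5, 0.9) ⇒ out
candidate 4: (m,n)=(-23,0) → π∥ = -23+0·λ ≈ -23.00000, π⊥ = -23+0·λ' ≈ -23.00000 ∉ [0.5, 0.9) ⇒ out

1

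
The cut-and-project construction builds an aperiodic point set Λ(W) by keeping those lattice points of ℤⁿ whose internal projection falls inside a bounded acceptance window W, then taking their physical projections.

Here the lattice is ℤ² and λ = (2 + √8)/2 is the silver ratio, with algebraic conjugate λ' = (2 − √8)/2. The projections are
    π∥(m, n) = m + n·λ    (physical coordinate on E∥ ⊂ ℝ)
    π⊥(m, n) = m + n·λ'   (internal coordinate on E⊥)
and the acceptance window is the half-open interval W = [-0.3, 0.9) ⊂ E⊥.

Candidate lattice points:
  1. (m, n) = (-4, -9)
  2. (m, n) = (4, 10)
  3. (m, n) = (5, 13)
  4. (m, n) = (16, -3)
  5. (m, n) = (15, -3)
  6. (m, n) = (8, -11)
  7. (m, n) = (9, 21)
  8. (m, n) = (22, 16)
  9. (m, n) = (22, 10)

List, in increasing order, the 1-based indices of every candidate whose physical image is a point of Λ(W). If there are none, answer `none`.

1, 2, 7

Numerically λ ≈ 2.41421 and λ' = −1/λ ≈ -0.41421.
[1] lift (-4,-9): star map gives -0.27208; window check -0.3 ≤ -0.27208 < 0.9 is true → IN Λ
[2] lift (4,10): star map gives -0.14214; window check -0.3 ≤ -0.14214 < 0.9 is true → IN Λ
[3] lift (5,13): star map gives -0.38478; window check -0.3 ≤ -0.38478 < 0.9 is false → out
[4] lift (16,-3): star map gives 17.24264; window check -0.3 ≤ 17.24264 < 0.9 is false → out
[5] lift (15,-3): star map gives 16.24264; window check -0.3 ≤ 16.24264 < 0.9 is false → out
[6] lift (8,-11): star map gives 12.55635; window check -0.3 ≤ 12.55635 < 0.9 is false → out
[7] lift (9,21): star map gives 0.30152; window check -0.3 ≤ 0.30152 < 0.9 is true → IN Λ
[8] lift (22,16): star map gives 15.37258; window check -0.3 ≤ 15.37258 < 0.9 is false → out
[9] lift (22,10): star map gives 17.85786; window check -0.3 ≤ 17.85786 < 0.9 is false → out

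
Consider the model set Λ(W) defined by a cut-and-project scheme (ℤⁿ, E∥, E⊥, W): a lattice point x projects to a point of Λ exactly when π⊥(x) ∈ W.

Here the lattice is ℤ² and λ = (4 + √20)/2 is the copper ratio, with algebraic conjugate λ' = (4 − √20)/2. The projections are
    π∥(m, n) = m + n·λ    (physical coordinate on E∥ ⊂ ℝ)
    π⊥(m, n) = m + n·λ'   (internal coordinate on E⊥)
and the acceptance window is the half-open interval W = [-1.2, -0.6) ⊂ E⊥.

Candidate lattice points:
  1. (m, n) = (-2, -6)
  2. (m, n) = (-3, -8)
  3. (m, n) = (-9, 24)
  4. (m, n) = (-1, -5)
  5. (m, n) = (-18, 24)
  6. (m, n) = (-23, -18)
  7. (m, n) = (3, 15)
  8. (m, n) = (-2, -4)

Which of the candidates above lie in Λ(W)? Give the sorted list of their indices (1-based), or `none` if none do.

Numerically λ ≈ 4.2361 and λ' = −1/λ ≈ -0.2361.
candidate 1: (m,n)=(-2,-6) → π∥ = -2-6·λ ≈ -27.4164, π⊥ = -2-6·λ' ≈ -0.5836 ∉ [-1.2, -0.6) ⇒ out
candidate 2: (m,n)=(-3,-8) → π∥ = -3-8·λ ≈ -36.8885, π⊥ = -3-8·λ' ≈ -1.1115 ∈ [-1.2, -0.6) ⇒ IN Λ
candidate 3: (m,n)=(-9,24) → π∥ = -9+24·λ ≈ 92.6656, π⊥ = -9+24·λ' ≈ -14.6656 ∉ [-1.2, -0.6) ⇒ out
candidate 4: (m,n)=(-1,-5) → π∥ = -1-5·λ ≈ -22.1803, π⊥ = -1-5·λ' ≈ 0.1803 ∉ [-1.2, -0.6) ⇒ out
candidate 5: (m,n)=(-18,24) → π∥ = -18+24·λ ≈ 83.6656, π⊥ = -18+24·λ' ≈ -23.6656 ∉ [-1.2, -0.6) ⇒ out
candidate 6: (m,n)=(-23,-18) → π∥ = -23-18·λ ≈ -99.2492, π⊥ = -23-18·λ' ≈ -18.7508 ∉ [-1.2, -0.6) ⇒ out
candidate 7: (m,n)=(3,15) → π∥ = 3+15·λ ≈ 66.5410, π⊥ = 3+15·λ' ≈ -0.5410 ∉ [-1.2, -0.6) ⇒ out
candidate 8: (m,n)=(-2,-4) → π∥ = -2-4·λ ≈ -18.9443, π⊥ = -2-4·λ' ≈ -1.0557 ∈ [-1.2, -0.6) ⇒ IN Λ

2, 8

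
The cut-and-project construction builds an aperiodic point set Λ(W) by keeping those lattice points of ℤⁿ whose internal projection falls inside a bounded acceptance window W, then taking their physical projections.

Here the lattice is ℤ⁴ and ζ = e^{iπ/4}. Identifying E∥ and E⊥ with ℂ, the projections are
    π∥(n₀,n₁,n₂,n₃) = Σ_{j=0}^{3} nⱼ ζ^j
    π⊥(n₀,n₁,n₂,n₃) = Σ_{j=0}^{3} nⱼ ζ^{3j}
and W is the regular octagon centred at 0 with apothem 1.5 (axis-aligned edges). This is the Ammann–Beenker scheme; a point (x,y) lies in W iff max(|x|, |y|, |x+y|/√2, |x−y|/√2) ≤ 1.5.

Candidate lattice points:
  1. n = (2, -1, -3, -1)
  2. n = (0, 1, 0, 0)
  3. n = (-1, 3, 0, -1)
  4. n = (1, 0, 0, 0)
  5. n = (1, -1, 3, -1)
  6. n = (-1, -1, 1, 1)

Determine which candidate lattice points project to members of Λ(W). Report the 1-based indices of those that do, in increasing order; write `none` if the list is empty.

2, 4, 6

With ζ = e^{iπ/4} the internal vectors are ζ^0,ζ^3,ζ^6,ζ^9.
#1 (2, -1, -3, -1): internal (2.00000, 1.58579); octagon support 2.53553 vs apothem 1.5 → ∉ W
#2 (0, 1, 0, 0): internal (-0.70711, 0.70711); octagon support 1.00000 vs apothem 1.5 → ∈ W
#3 (-1, 3, 0, -1): internal (-3.82843, 1.41421); octagon support 3.82843 vs apothem 1.5 → ∉ W
#4 (1, 0, 0, 0): internal (1.00000, 0.00000); octagon support 1.00000 vs apothem 1.5 → ∈ W
#5 (1, -1, 3, -1): internal (1.00000, -4.41421); octagon support 4.41421 vs apothem 1.5 → ∉ W
#6 (-1, -1, 1, 1): internal (0.41421, -1.00000); octagon support 1.00000 vs apothem 1.5 → ∈ W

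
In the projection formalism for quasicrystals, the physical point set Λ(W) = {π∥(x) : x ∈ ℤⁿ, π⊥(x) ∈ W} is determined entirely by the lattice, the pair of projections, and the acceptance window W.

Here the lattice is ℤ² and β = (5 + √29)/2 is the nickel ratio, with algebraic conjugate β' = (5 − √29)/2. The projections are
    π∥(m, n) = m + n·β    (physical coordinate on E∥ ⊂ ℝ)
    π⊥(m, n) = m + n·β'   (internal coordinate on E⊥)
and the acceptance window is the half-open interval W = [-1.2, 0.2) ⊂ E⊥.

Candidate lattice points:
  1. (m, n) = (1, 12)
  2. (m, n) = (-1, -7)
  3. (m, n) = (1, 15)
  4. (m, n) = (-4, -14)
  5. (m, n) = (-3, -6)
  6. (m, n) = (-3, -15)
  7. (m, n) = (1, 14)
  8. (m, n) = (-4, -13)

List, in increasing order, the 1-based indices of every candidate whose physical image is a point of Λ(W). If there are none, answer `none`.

Compute β' = (5−√29)/2 = -0.192582, so π⊥(m,n) = m -0.192582·n.
#1 (1,12): internal coord 1 + (12)·β' = -1.310989; -1.310989 ∉ [-1.2, 0.2) → out
#2 (-1,-7): internal coord -1 + (-7)·β' = +0.348077; +0.348077 ∉ [-1.2, 0.2) → out
#3 (1,15): internal coord 1 + (15)·β' = -1.888736; -1.888736 ∉ [-1.2, 0.2) → out
#4 (-4,-14): internal coord -4 + (-14)·β' = -1.303846; -1.303846 ∉ [-1.2, 0.2) → out
#5 (-3,-6): internal coord -3 + (-6)·β' = -1.844506; -1.844506 ∉ [-1.2, 0.2) → out
#6 (-3,-15): internal coord -3 + (-15)·β' = -0.111264; -0.111264 ∈ [-1.2, 0.2) → IN Λ
#7 (1,14): internal coord 1 + (14)·β' = -1.696154; -1.696154 ∉ [-1.2, 0.2) → out
#8 (-4,-13): internal coord -4 + (-13)·β' = -1.496429; -1.496429 ∉ [-1.2, 0.2) → out

6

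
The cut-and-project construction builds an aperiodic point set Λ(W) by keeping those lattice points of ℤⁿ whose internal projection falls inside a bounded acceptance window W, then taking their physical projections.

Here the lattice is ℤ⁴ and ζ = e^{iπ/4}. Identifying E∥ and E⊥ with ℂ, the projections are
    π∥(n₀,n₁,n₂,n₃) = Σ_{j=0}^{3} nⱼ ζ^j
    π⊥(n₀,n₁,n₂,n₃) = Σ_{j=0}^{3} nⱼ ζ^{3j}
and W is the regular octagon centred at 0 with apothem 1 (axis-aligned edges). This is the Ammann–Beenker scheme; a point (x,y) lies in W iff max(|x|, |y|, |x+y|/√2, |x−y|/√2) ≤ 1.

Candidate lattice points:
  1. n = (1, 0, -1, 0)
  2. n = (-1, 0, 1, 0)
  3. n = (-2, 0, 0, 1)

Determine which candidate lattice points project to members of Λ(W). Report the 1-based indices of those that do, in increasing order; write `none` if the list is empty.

π⊥(n) = n₀ + n₁ζ³ + n₂ζ⁶ + n₃ζ⁹ where ζ = e^{iπ/4}.
candidate 1: n = (1, 0, -1, 0) → π⊥ ≈ (+1.000000, +1.000000); max(|x|,|y|,|x±y|/√2) = 1.414214 > 1 ⇒ ∉ W
candidate 2: n = (-1, 0, 1, 0) → π⊥ ≈ (-1.000000, -1.000000); max(|x|,|y|,|x±y|/√2) = 1.414214 > 1 ⇒ ∉ W
candidate 3: n = (-2, 0, 0, 1) → π⊥ ≈ (-1.292893, +0.707107); max(|x|,|y|,|x±y|/√2) = 1.414214 > 1 ⇒ ∉ W

none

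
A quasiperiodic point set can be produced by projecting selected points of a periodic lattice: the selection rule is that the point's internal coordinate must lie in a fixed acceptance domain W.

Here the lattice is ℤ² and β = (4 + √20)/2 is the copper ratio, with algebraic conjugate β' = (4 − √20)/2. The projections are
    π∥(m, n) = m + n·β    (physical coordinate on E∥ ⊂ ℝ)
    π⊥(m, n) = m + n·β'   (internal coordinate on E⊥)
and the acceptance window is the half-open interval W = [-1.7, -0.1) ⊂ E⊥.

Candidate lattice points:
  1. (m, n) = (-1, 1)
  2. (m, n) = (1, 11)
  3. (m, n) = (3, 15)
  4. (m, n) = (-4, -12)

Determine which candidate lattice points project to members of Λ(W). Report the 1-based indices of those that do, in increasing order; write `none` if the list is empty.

1, 2, 3, 4

Numerically β ≈ 4.23607 and β' = −1/β ≈ -0.23607.
candidate 1: (m,n)=(-1,1) → π∥ = -1+1·β ≈ 3.23607, π⊥ = -1+1·β' ≈ -1.23607 ∈ [-1.7, -0.1) ⇒ IN Λ
candidate 2: (m,n)=(1,11) → π∥ = 1+11·β ≈ 47.59675, π⊥ = 1+11·β' ≈ -1.59675 ∈ [-1.7, -0.1) ⇒ IN Λ
candidate 3: (m,n)=(3,15) → π∥ = 3+15·β ≈ 66.54102, π⊥ = 3+15·β' ≈ -0.54102 ∈ [-1.7, -0.1) ⇒ IN Λ
candidate 4: (m,n)=(-4,-12) → π∥ = -4-12·β ≈ -54.83282, π⊥ = -4-12·β' ≈ -1.16718 ∈ [-1.7, -0.1) ⇒ IN Λ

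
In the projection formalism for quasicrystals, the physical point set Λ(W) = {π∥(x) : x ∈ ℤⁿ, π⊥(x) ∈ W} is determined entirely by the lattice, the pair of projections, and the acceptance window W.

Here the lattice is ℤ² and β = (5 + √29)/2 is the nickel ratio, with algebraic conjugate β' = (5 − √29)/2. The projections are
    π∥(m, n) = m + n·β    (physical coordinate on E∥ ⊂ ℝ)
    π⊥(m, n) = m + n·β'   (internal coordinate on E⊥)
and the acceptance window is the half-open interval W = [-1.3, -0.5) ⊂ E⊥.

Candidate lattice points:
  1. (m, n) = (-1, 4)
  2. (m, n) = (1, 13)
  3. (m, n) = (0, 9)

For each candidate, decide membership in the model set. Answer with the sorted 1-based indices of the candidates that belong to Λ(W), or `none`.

Compute β' = (5−√29)/2 = -0.192582, so π⊥(m,n) = m -0.192582·n.
#1 (-1,4): internal coord -1 + (4)·β' = -1.770330; -1.770330 ∉ [-1.3, -0.5) → out
#2 (1,13): internal coord 1 + (13)·β' = -1.503571; -1.503571 ∉ [-1.3, -0.5) → out
#3 (0,9): internal coord 0 + (9)·β' = -1.733242; -1.733242 ∉ [-1.3, -0.5) → out

none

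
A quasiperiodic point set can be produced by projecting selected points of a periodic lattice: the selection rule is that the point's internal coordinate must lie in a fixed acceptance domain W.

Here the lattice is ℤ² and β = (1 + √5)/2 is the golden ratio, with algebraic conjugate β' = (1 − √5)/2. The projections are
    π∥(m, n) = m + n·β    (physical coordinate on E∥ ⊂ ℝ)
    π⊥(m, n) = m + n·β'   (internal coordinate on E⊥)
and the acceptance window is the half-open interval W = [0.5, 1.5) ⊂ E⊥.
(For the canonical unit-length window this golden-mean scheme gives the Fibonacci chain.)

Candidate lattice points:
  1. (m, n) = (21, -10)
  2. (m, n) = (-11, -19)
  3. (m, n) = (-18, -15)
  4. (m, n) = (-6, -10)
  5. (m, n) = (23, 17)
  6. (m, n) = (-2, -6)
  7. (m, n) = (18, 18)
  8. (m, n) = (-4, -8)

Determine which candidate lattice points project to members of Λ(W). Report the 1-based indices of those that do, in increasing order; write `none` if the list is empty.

Compute β' = (1−√5)/2 = -0.6180, so π⊥(m,n) = m -0.6180·n.
candidate 1: (m,n)=(21,-10) → π∥ = 21-10·β ≈ 4.8197, π⊥ = 21-10·β' ≈ 27.1803 ∉ [0.5, 1.5) ⇒ out
candidate 2: (m,n)=(-11,-19) → π∥ = -11-19·β ≈ -41.7426, π⊥ = -11-19·β' ≈ 0.7426 ∈ [0.5, 1.5) ⇒ IN Λ
candidate 3: (m,n)=(-18,-15) → π∥ = -18-15·β ≈ -42.2705, π⊥ = -18-15·β' ≈ -8.7295 ∉ [0.5, 1.5) ⇒ out
candidate 4: (m,n)=(-6,-10) → π∥ = -6-10·β ≈ -22.1803, π⊥ = -6-10·β' ≈ 0.1803 ∉ [0.5, 1.5) ⇒ out
candidate 5: (m,n)=(23,17) → π∥ = 23+17·β ≈ 50.5066, π⊥ = 23+17·β' ≈ 12.4934 ∉ [0.5, 1.5) ⇒ out
candidate 6: (m,n)=(-2,-6) → π∥ = -2-6·β ≈ -11.7082, π⊥ = -2-6·β' ≈ 1.7082 ∉ [0.5, 1.5) ⇒ out
candidate 7: (m,n)=(18,18) → π∥ = 18+18·β ≈ 47.1246, π⊥ = 18+18·β' ≈ 6.8754 ∉ [0.5, 1.5) ⇒ out
candidate 8: (m,n)=(-4,-8) → π∥ = -4-8·β ≈ -16.9443, π⊥ = -4-8·β' ≈ 0.9443 ∈ [0.5, 1.5) ⇒ IN Λ

2, 8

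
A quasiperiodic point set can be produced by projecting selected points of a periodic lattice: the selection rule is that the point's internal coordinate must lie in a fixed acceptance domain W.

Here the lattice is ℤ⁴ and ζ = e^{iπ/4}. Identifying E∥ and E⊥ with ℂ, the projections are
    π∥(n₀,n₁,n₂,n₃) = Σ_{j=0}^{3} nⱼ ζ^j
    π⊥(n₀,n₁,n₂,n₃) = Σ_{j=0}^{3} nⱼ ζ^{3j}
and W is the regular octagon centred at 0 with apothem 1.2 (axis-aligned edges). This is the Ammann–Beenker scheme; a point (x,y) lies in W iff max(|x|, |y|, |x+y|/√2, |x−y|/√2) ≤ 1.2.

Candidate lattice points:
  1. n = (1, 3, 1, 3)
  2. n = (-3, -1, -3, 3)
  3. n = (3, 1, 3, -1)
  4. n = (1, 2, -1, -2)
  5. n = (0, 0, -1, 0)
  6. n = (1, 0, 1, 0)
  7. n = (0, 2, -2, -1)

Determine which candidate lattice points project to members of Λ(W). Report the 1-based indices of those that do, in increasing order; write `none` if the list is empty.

With ζ = e^{iπ/4} the internal vectors are ζ^0,ζ^3,ζ^6,ζ^9.
#1 (1, 3, 1, 3): internal (1.000000, 3.242641); octagon support 3.242641 vs apothem 1.2 → ∉ W
#2 (-3, -1, -3, 3): internal (-0.171573, 4.414214); octagon support 4.414214 vs apothem 1.2 → ∉ W
#3 (3, 1, 3, -1): internal (1.585786, -3.000000); octagon support 3.242641 vs apothem 1.2 → ∉ W
#4 (1, 2, -1, -2): internal (-1.828427, 1.000000); octagon support 2.000000 vs apothem 1.2 → ∉ W
#5 (0, 0, -1, 0): internal (0.000000, 1.000000); octagon support 1.000000 vs apothem 1.2 → ∈ W
#6 (1, 0, 1, 0): internal (1.000000, -1.000000); octagon support 1.414214 vs apothem 1.2 → ∉ W
#7 (0, 2, -2, -1): internal (-2.121320, 2.707107); octagon support 3.414214 vs apothem 1.2 → ∉ W

5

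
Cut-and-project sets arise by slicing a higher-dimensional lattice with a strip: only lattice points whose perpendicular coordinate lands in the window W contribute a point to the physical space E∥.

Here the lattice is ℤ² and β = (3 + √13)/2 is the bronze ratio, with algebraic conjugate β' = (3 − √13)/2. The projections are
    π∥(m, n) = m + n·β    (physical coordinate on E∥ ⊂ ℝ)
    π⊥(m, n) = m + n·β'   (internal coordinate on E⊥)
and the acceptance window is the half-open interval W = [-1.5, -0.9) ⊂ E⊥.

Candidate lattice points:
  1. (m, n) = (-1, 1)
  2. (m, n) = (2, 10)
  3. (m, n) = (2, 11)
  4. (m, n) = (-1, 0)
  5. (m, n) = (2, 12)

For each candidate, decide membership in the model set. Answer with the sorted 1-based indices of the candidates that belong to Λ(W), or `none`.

Compute β' = (3−√13)/2 = -0.3028, so π⊥(m,n) = m -0.3028·n.
candidate 1: (m,n)=(-1,1) → π∥ = -1+1·β ≈ 2.3028, π⊥ = -1+1·β' ≈ -1.3028 ∈ [-1.5, -0.9) ⇒ IN Λ
candidate 2: (m,n)=(2,10) → π∥ = 2+10·β ≈ 35.0278, π⊥ = 2+10·β' ≈ -1.0278 ∈ [-1.5, -0.9) ⇒ IN Λ
candidate 3: (m,n)=(2,11) → π∥ = 2+11·β ≈ 38.3305, π⊥ = 2+11·β' ≈ -1.3305 ∈ [-1.5, -0.9) ⇒ IN Λ
candidate 4: (m,n)=(-1,0) → π∥ = -1+0·β ≈ -1.0000, π⊥ = -1+0·β' ≈ -1.0000 ∈ [-1.5, -0.9) ⇒ IN Λ
candidate 5: (m,n)=(2,12) → π∥ = 2+12·β ≈ 41.6333, π⊥ = 2+12·β' ≈ -1.6333 ∉ [-1.5, -0.9) ⇒ out

1, 2, 3, 4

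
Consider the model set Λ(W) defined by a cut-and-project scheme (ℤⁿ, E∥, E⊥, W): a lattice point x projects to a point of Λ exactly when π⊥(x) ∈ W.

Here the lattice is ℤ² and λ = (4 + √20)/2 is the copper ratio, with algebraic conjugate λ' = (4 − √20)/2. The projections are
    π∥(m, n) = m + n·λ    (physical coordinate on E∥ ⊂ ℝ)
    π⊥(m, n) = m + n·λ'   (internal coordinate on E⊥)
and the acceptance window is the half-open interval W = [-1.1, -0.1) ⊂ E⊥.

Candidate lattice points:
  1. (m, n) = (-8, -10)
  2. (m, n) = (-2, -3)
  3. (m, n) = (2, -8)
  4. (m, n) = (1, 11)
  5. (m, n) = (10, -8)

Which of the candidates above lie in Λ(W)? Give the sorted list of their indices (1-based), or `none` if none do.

λ' = (4−√20)/2 ≈ -0.23607.
[1] lift (-8,-10): star map gives -5.63932; window check -1.1 ≤ -5.63932 < -0.1 is false → out
[2] lift (-2,-3): star map gives -1.29180; window check -1.1 ≤ -1.29180 < -0.1 is false → out
[3] lift (2,-8): star map gives 3.88854; window check -1.1 ≤ 3.88854 < -0.1 is false → out
[4] lift (1,11): star map gives -1.59675; window check -1.1 ≤ -1.59675 < -0.1 is false → out
[5] lift (10,-8): star map gives 11.88854; window check -1.1 ≤ 11.88854 < -0.1 is false → out

none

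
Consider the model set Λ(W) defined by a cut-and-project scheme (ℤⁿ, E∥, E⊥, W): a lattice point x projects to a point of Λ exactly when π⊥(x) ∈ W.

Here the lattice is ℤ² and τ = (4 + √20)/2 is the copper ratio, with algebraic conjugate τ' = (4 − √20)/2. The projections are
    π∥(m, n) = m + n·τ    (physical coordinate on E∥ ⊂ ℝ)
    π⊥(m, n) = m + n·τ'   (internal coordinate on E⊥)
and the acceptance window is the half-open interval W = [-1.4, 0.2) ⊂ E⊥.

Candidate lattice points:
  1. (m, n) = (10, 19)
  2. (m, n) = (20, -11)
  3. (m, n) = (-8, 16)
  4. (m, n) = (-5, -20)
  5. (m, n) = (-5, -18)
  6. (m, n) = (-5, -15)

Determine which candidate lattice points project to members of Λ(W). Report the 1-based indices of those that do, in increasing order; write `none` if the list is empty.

4, 5

Compute τ' = (4−√20)/2 = -0.2361, so π⊥(m,n) = m -0.2361·n.
[1] lift (10,19): star map gives 5.5147; window check -1.4 ≤ 5.5147 < 0.2 is false → out
[2] lift (20,-11): star map gives 22.5967; window check -1.4 ≤ 22.5967 < 0.2 is false → out
[3] lift (-8,16): star map gives -11.7771; window check -1.4 ≤ -11.7771 < 0.2 is false → out
[4] lift (-5,-20): star map gives -0.2786; window check -1.4 ≤ -0.2786 < 0.2 is true → IN Λ
[5] lift (-5,-18): star map gives -0.7508; window check -1.4 ≤ -0.7508 < 0.2 is true → IN Λ
[6] lift (-5,-15): star map gives -1.4590; window check -1.4 ≤ -1.4590 < 0.2 is false → out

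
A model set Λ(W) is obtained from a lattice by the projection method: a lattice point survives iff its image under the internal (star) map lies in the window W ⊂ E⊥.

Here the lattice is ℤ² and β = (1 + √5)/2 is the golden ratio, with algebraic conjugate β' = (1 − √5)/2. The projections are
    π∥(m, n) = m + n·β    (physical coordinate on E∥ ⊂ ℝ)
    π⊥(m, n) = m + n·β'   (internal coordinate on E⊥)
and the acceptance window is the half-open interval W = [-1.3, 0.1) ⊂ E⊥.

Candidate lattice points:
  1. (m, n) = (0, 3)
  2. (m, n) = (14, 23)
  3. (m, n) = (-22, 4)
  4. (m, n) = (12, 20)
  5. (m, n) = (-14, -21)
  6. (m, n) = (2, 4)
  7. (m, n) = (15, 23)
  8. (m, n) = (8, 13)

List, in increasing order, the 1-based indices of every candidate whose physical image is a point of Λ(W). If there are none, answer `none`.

2, 4, 5, 6, 8

Compute β' = (1−√5)/2 = -0.6180, so π⊥(m,n) = m -0.6180·n.
candidate 1: (m,n)=(0,3) → π∥ = 0+3·β ≈ 4.8541, π⊥ = 0+3·β' ≈ -1.8541 ∉ [-1.3, 0.1) ⇒ out
candidate 2: (m,n)=(14,23) → π∥ = 14+23·β ≈ 51.2148, π⊥ = 14+23·β' ≈ -0.2148 ∈ [-1.3, 0.1) ⇒ IN Λ
candidate 3: (m,n)=(-22,4) → π∥ = -22+4·β ≈ -15.5279, π⊥ = -22+4·β' ≈ -24.4721 ∉ [-1.3, 0.1) ⇒ out
candidate 4: (m,n)=(12,20) → π∥ = 12+20·β ≈ 44.3607, π⊥ = 12+20·β' ≈ -0.3607 ∈ [-1.3, 0.1) ⇒ IN Λ
candidate 5: (m,n)=(-14,-21) → π∥ = -14-21·β ≈ -47.9787, π⊥ = -14-21·β' ≈ -1.0213 ∈ [-1.3, 0.1) ⇒ IN Λ
candidate 6: (m,n)=(2,4) → π∥ = 2+4·β ≈ 8.4721, π⊥ = 2+4·β' ≈ -0.4721 ∈ [-1.3, 0.1) ⇒ IN Λ
candidate 7: (m,n)=(15,23) → π∥ = 15+23·β ≈ 52.2148, π⊥ = 15+23·β' ≈ 0.7852 ∉ [-1.3, 0.1) ⇒ out
candidate 8: (m,n)=(8,13) → π∥ = 8+13·β ≈ 29.0344, π⊥ = 8+13·β' ≈ -0.0344 ∈ [-1.3, 0.1) ⇒ IN Λ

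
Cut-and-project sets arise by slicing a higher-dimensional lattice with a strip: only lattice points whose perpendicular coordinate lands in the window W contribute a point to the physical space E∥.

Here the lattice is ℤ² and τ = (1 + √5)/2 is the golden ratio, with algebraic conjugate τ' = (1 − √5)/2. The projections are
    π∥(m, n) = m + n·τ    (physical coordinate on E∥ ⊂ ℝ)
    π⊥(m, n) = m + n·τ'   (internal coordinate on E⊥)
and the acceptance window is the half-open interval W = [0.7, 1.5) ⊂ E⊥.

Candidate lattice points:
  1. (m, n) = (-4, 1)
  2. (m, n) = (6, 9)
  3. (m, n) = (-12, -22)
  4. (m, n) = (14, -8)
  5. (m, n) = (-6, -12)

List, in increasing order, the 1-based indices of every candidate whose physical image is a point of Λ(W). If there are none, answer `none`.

τ' = (1−√5)/2 ≈ -0.61803.
[1] lift (-4,1): star map gives -4.61803; window check 0.7 ≤ -4.61803 < 1.5 is false → out
[2] lift (6,9): star map gives 0.43769; window check 0.7 ≤ 0.43769 < 1.5 is false → out
[3] lift (-12,-22): star map gives 1.59675; window check 0.7 ≤ 1.59675 < 1.5 is false → out
[4] lift (14,-8): star map gives 18.94427; window check 0.7 ≤ 18.94427 < 1.5 is false → out
[5] lift (-6,-12): star map gives 1.41641; window check 0.7 ≤ 1.41641 < 1.5 is true → IN Λ

5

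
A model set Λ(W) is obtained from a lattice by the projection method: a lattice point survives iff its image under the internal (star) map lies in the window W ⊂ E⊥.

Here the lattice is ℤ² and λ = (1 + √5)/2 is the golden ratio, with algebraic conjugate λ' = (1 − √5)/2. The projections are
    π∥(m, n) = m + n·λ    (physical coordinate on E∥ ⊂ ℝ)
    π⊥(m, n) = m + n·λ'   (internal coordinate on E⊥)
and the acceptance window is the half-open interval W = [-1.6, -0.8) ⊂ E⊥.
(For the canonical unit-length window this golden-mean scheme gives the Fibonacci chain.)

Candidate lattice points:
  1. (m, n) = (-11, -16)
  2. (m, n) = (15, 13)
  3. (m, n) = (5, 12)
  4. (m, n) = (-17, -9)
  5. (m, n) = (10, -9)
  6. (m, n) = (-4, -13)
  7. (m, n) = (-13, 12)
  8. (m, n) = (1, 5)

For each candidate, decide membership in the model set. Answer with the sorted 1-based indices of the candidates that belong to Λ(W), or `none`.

Numerically λ ≈ 1.61803 and λ' = −1/λ ≈ -0.61803.
[1] lift (-11,-16): star map gives -1.11146; window check -1.6 ≤ -1.11146 < -0.8 is true → IN Λ
[2] lift (15,13): star map gives 6.96556; window check -1.6 ≤ 6.96556 < -0.8 is false → out
[3] lift (5,12): star map gives -2.41641; window check -1.6 ≤ -2.41641 < -0.8 is false → out
[4] lift (-17,-9): star map gives -11.43769; window check -1.6 ≤ -11.43769 < -0.8 is false → out
[5] lift (10,-9): star map gives 15.56231; window check -1.6 ≤ 15.56231 < -0.8 is false → out
[6] lift (-4,-13): star map gives 4.03444; window check -1.6 ≤ 4.03444 < -0.8 is false → out
[7] lift (-13,12): star map gives -20.41641; window check -1.6 ≤ -20.41641 < -0.8 is false → out
[8] lift (1,5): star map gives -2.09017; window check -1.6 ≤ -2.09017 < -0.8 is false → out

1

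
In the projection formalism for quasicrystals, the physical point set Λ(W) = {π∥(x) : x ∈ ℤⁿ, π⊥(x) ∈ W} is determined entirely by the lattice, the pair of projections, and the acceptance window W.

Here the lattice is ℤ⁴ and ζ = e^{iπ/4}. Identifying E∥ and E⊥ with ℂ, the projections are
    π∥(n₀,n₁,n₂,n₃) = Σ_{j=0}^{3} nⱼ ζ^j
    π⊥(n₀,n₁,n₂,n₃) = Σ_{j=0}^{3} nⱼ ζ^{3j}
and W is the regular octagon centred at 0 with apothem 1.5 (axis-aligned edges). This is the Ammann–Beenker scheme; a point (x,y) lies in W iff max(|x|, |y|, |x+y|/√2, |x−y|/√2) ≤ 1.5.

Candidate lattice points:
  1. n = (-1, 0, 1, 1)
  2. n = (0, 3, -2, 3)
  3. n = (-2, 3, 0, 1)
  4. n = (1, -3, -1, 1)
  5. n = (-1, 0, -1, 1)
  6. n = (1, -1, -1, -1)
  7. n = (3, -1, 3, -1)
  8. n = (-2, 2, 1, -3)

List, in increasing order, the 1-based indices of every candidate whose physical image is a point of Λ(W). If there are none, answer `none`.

With ζ = e^{iπ/4} the internal vectors are ζ^0,ζ^3,ζ^6,ζ^9.
candidate 1: n = (-1, 0, 1, 1) → π⊥ ≈ (-0.29289, -0.29289); max(|x|,|y|,|x±y|/√2) = 0.41421 ≤ 1.5 ⇒ ∈ W
candidate 2: n = (0, 3, -2, 3) → π⊥ ≈ (+0.00000, +6.24264); max(|x|,|y|,|x±y|/√2) = 6.24264 > 1.5 ⇒ ∉ W
candidate 3: n = (-2, 3, 0, 1) → π⊥ ≈ (-3.41421, +2.82843); max(|x|,|y|,|x±y|/√2) = 4.41421 > 1.5 ⇒ ∉ W
candidate 4: n = (1, -3, -1, 1) → π⊥ ≈ (+3.82843, -0.41421); max(|x|,|y|,|x±y|/√2) = 3.82843 > 1.5 ⇒ ∉ W
candidate 5: n = (-1, 0, -1, 1) → π⊥ ≈ (-0.29289, +1.70711); max(|x|,|y|,|x±y|/√2) = 1.70711 > 1.5 ⇒ ∉ W
candidate 6: n = (1, -1, -1, -1) → π⊥ ≈ (+1.00000, -0.41421); max(|x|,|y|,|x±y|/√2) = 1.00000 ≤ 1.5 ⇒ ∈ W
candidate 7: n = (3, -1, 3, -1) → π⊥ ≈ (+3.00000, -4.41421); max(|x|,|y|,|x±y|/√2) = 5.24264 > 1.5 ⇒ ∉ W
candidate 8: n = (-2, 2, 1, -3) → π⊥ ≈ (-5.53553, -1.70711); max(|x|,|y|,|x±y|/√2) = 5.53553 > 1.5 ⇒ ∉ W

1, 6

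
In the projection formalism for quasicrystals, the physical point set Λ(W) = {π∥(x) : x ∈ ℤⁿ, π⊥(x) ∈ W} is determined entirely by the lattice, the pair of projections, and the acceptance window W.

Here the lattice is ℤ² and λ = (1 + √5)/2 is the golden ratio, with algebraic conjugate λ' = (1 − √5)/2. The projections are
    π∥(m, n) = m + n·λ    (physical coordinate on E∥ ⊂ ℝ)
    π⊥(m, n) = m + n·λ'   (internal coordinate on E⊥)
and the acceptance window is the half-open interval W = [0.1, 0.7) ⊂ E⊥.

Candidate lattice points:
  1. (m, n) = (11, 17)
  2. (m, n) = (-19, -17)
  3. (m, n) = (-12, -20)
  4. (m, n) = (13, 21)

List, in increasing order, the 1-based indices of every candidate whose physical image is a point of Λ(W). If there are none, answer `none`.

Numerically λ ≈ 1.61803 and λ' = −1/λ ≈ -0.61803.
[1] lift (11,17): star map gives 0.49342; window check 0.1 ≤ 0.49342 < 0.7 is true → IN Λ
[2] lift (-19,-17): star map gives -8.49342; window check 0.1 ≤ -8.49342 < 0.7 is false → out
[3] lift (-12,-20): star map gives 0.36068; window check 0.1 ≤ 0.36068 < 0.7 is true → IN Λ
[4] lift (13,21): star map gives 0.02129; window check 0.1 ≤ 0.02129 < 0.7 is false → out

1, 3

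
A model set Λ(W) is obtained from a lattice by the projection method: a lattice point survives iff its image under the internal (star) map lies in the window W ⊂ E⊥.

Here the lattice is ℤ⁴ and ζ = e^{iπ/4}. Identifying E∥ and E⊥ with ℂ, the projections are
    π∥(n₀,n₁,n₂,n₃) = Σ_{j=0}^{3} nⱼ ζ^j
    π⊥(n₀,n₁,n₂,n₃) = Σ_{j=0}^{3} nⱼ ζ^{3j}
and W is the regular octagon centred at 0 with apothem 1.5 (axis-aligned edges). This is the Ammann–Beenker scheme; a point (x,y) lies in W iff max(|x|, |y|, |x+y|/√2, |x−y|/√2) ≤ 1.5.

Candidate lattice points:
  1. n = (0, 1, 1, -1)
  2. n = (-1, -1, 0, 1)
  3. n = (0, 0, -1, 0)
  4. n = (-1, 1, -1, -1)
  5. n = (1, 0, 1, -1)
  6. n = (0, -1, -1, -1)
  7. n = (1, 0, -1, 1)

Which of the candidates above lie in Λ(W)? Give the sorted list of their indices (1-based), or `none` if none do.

With ζ = e^{iπ/4} the internal vectors are ζ^0,ζ^3,ζ^6,ζ^9.
#1 (0, 1, 1, -1): internal (-1.41421, -1.00000); octagon support 1.70711 vs apothem 1.5 → ∉ W
#2 (-1, -1, 0, 1): internal (0.41421, 0.00000); octagon support 0.41421 vs apothem 1.5 → ∈ W
#3 (0, 0, -1, 0): internal (0.00000, 1.00000); octagon support 1.00000 vs apothem 1.5 → ∈ W
#4 (-1, 1, -1, -1): internal (-2.41421, 1.00000); octagon support 2.41421 vs apothem 1.5 → ∉ W
#5 (1, 0, 1, -1): internal (0.29289, -1.70711); octagon support 1.70711 vs apothem 1.5 → ∉ W
#6 (0, -1, -1, -1): internal (0.00000, -0.41421); octagon support 0.41421 vs apothem 1.5 → ∈ W
#7 (1, 0, -1, 1): internal (1.70711, 1.70711); octagon support 2.41421 vs apothem 1.5 → ∉ W

2, 3, 6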